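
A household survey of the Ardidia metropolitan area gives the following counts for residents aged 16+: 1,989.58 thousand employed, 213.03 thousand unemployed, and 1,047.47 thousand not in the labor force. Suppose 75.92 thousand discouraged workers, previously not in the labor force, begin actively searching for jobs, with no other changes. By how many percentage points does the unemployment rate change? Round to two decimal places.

Initially, labor force = 1,989.58 + 213.03 = 2,202.61 thousand, so u = 213.03/2,202.61 = 9.67%.
After the change, unemployed and labor force both rise by 75.92 → E = 1,989.58, U = 288.95, labor force = 2,278.53 thousand.
New unemployment rate = 288.95 / 2,278.53 = 12.68%.
Change = 12.68% − 9.67% = +3.01 percentage points.

The unemployment rate changes by +3.01 percentage points.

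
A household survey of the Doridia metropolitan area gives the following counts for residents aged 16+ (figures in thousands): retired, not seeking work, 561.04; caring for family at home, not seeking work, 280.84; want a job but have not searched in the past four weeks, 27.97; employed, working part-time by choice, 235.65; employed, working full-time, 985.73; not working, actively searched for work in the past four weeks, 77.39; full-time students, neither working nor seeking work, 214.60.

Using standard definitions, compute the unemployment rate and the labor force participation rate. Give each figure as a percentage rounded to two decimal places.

Employed = 235.65 + 985.73 = 1,221.38 thousand.
Unemployed = 77.39 thousand.
Labor force = 1,221.38 + 77.39 = 1,298.77 thousand.
Not in labor force = 561.04 + 280.84 + 27.97 + 214.60 = 1,084.45 thousand (those not working and not actively searching are outside the labor force — including those who want a job but have given up searching).
Civilian working-age population = 1,298.77 + 1,084.45 = 2,383.22 thousand.
Unemployment rate = 77.39 / 1,298.77 = 5.96%.
Labor force participation rate = 1,298.77 / 2,383.22 = 54.50%.

Unemployment rate ≈ 5.96%; labor force participation rate ≈ 54.50%.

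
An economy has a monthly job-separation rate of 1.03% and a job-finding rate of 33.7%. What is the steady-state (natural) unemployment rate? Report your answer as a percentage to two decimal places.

Steady-state unemployment rate ≈ 2.97%.

At steady state the flows balance: s·E = f·U, so U/(E+U) = s/(s+f).
u* = 1.03 / (1.03 + 33.7) = 1.03 / 34.73 = 2.97%.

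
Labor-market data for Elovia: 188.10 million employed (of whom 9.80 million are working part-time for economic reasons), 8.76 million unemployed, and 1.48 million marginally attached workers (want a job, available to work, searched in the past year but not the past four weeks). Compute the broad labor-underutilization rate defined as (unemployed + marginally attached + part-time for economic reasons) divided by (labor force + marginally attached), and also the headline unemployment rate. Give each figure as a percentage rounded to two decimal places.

Broad underutilization rate ≈ 10.10%; headline unemployment rate ≈ 4.45%.

Labor force = 188.10 + 8.76 = 196.86 million.
Numerator = 8.76 + 1.48 + 9.80 = 20.04 million.
Denominator = 196.86 + 1.48 = 198.34 million.
Broad rate = 20.04 / 198.34 = 10.10%.
Headline unemployment rate = 8.76 / 196.86 = 4.45%.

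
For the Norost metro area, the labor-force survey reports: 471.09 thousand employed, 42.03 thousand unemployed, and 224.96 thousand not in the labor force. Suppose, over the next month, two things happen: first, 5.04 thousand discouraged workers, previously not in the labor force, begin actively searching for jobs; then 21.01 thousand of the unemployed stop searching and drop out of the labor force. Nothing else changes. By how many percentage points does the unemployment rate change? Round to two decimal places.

The unemployment rate changes by −2.95 percentage points.

Initially, labor force = 471.09 + 42.03 = 513.12 thousand, so u = 42.03/513.12 = 8.19%.
After the first change, unemployed and labor force both rise by 5.04 → E = 471.09, U = 47.07, labor force = 518.16 thousand.
After the second change, unemployed and labor force both fall by 21.01 → E = 471.09, U = 26.06, labor force = 497.15 thousand.
New unemployment rate = 26.06 / 497.15 = 5.24%.
Change = 5.24% − 8.19% = −2.95 percentage points.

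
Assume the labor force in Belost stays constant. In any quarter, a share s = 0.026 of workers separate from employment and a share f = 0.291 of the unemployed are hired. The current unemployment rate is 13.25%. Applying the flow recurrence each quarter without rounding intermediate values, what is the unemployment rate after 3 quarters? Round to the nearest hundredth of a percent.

With a fixed labor force, u_{t+1} = u_t + s·(1−u_t) − f·u_t = u_t·(1−s−f) + s.
Here 1−s−f = 0.683 and s = 0.026.
u_1 = 0.132500 × 0.683 + 0.026 = 0.116498.
u_2 = 0.116498 × 0.683 + 0.026 = 0.105568.
u_3 = 0.105568 × 0.683 + 0.026 = 0.098103.

Unemployment rate after three quarters ≈ 9.81%.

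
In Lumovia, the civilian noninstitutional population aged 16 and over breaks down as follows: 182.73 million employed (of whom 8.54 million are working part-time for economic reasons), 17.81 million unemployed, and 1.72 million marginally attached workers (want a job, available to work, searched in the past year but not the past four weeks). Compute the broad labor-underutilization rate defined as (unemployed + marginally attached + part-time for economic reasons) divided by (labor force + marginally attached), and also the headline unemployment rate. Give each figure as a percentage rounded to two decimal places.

Labor force = 182.73 + 17.81 = 200.54 million.
Numerator = 17.81 + 1.72 + 8.54 = 28.07 million.
Denominator = 200.54 + 1.72 = 202.26 million.
Broad rate = 28.07 / 202.26 = 13.88%.
Headline unemployment rate = 17.81 / 200.54 = 8.88%.

Broad underutilization rate ≈ 13.88%; headline unemployment rate ≈ 8.88%.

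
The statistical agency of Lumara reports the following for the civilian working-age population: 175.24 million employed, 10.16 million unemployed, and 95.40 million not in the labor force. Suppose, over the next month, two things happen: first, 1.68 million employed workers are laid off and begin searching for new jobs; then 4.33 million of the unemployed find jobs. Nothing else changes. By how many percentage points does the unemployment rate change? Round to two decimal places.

Initially, labor force = 175.24 + 10.16 = 185.40 million, so u = 10.16/185.40 = 5.48%.
After the first change, employed falls and unemployed rises by 1.68; labor force unchanged → E = 173.56, U = 11.84, labor force = 185.40 million.
After the second change, unemployed falls and employed rises by 4.33; labor force unchanged → E = 177.89, U = 7.51, labor force = 185.40 million.
New unemployment rate = 7.51 / 185.40 = 4.05%.
Change = 4.05% − 5.48% = −1.43 percentage points.

The unemployment rate changes by −1.43 percentage points.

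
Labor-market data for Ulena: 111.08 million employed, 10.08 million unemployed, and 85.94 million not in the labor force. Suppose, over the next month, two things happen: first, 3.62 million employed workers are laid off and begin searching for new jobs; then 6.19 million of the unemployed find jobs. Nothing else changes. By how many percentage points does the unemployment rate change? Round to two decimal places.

The unemployment rate changes by −2.12 percentage points.

Initially, labor force = 111.08 + 10.08 = 121.16 million, so u = 10.08/121.16 = 8.32%.
After the first change, employed falls and unemployed rises by 3.62; labor force unchanged → E = 107.46, U = 13.70, labor force = 121.16 million.
After the second change, unemployed falls and employed rises by 6.19; labor force unchanged → E = 113.65, U = 7.51, labor force = 121.16 million.
New unemployment rate = 7.51 / 121.16 = 6.20%.
Change = 6.20% − 8.32% = −2.12 percentage points.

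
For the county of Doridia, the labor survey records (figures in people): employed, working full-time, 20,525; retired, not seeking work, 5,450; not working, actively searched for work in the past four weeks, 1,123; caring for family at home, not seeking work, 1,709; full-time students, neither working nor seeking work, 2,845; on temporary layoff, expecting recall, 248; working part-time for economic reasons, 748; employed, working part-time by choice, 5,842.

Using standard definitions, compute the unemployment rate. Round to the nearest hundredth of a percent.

Unemployment rate ≈ 4.81%.

Employed = 20,525 + 748 + 5,842 = 27,115 (anyone who worked, including part-time for economic reasons, counts as employed).
Unemployed = 1,123 + 248 = 1,371 (jobless and actively searching, or on temporary layoff).
Labor force = 27,115 + 1,371 = 28,486.
Unemployment rate = 1,371 / 28,486 = 4.81%.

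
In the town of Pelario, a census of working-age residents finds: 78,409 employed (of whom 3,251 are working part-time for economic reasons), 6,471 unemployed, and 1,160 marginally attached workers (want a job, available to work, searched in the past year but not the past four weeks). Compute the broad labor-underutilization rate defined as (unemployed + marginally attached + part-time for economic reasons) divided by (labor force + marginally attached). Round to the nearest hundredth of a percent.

Broad underutilization rate ≈ 12.65%.

Labor force = 78,409 + 6,471 = 84,880.
Numerator = 6,471 + 1,160 + 3,251 = 10,882.
Denominator = 84,880 + 1,160 = 86,040.
Broad rate = 10,882 / 86,040 = 12.65%.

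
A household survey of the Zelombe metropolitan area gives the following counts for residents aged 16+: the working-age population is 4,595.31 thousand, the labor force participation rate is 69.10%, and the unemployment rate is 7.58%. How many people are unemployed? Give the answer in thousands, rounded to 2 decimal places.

About 240.69 thousand are unemployed.

Labor force = 0.6910 × 4,595.31 = 3,175.36 thousand.
Unemployed = 0.0758 × 3,175.36 ≈ 240.69 thousand.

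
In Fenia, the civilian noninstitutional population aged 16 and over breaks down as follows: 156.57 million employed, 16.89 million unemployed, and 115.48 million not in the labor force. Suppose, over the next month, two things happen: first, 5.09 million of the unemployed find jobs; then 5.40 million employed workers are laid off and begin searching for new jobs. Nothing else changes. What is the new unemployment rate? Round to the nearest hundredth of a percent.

Initially, labor force = 156.57 + 16.89 = 173.46 million, so u = 16.89/173.46 = 9.74%.
After the first change, unemployed falls and employed rises by 5.09; labor force unchanged → E = 161.66, U = 11.80, labor force = 173.46 million.
After the second change, employed falls and unemployed rises by 5.40; labor force unchanged → E = 156.26, U = 17.20, labor force = 173.46 million.
New unemployment rate = 17.20 / 173.46 = 9.92%.

New unemployment rate ≈ 9.92%.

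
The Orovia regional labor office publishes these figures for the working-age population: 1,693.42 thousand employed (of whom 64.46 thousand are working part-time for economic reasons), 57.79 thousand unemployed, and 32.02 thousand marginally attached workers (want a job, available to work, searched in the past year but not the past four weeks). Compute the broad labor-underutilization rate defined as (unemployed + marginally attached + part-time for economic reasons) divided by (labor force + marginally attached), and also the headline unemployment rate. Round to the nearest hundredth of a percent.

Broad underutilization rate ≈ 8.65%; headline unemployment rate ≈ 3.30%.

Labor force = 1,693.42 + 57.79 = 1,751.21 thousand.
Numerator = 57.79 + 32.02 + 64.46 = 154.27 thousand.
Denominator = 1,751.21 + 32.02 = 1,783.23 thousand.
Broad rate = 154.27 / 1,783.23 = 8.65%.
Headline unemployment rate = 57.79 / 1,751.21 = 3.30%.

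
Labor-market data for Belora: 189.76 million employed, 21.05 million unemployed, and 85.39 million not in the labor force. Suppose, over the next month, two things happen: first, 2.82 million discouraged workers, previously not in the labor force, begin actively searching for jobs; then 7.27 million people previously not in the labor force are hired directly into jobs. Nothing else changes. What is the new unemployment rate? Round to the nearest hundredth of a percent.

New unemployment rate ≈ 10.81%.

Initially, labor force = 189.76 + 21.05 = 210.81 million, so u = 21.05/210.81 = 9.99%.
After the first change, unemployed and labor force both rise by 2.82 → E = 189.76, U = 23.87, labor force = 213.63 million.
After the second change, employed and labor force both rise by 7.27; unemployed unchanged → E = 197.03, U = 23.87, labor force = 220.90 million.
New unemployment rate = 23.87 / 220.90 = 10.81%.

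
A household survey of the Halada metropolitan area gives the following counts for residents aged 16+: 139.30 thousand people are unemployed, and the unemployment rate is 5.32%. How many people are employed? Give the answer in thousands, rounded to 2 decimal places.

Labor force = U / u = 139.30 / 0.0532 ≈ 2,618.42 thousand.
Employed = labor force − unemployed = 2,618.42 − 139.30 = 2,479.12 thousand.

About 2,479.12 thousand are employed.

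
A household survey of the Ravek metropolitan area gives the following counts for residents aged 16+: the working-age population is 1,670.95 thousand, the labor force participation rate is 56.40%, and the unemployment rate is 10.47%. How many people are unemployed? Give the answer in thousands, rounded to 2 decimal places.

About 98.67 thousand are unemployed.

Labor force = 0.5640 × 1,670.95 = 942.42 thousand.
Unemployed = 0.1047 × 942.42 ≈ 98.67 thousand.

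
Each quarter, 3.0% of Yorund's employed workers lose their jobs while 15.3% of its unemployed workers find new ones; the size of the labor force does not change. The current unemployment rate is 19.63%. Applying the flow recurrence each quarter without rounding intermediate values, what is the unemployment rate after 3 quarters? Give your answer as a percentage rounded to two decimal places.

Unemployment rate after three quarters ≈ 18.16%.

With a fixed labor force, u_{t+1} = u_t + s·(1−u_t) − f·u_t = u_t·(1−s−f) + s.
Here 1−s−f = 0.817 and s = 0.030.
u_1 = 0.196300 × 0.817 + 0.030 = 0.190377.
u_2 = 0.190377 × 0.817 + 0.030 = 0.185538.
u_3 = 0.185538 × 0.817 + 0.030 = 0.181585.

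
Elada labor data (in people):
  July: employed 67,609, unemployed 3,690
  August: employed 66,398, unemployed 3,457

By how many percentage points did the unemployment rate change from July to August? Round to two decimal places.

The unemployment rate changed by −0.23 percentage points.

July: labor force = 67,609 + 3,690 = 71,299; u = 3,690/71,299 = 5.18%.
August: labor force = 66,398 + 3,457 = 69,855; u = 3,457/69,855 = 4.95%.
Change = 4.95% − 5.18% = −0.23 pp.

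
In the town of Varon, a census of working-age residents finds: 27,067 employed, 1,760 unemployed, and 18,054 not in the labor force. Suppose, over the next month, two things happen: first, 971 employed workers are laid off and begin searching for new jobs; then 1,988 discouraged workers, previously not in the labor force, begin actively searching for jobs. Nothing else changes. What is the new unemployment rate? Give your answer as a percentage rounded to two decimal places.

Initially, labor force = 27,067 + 1,760 = 28,827, so u = 1,760/28,827 = 6.11%.
After the first change, employed falls and unemployed rises by 971; labor force unchanged → E = 26,096, U = 2,731, labor force = 28,827.
After the second change, unemployed and labor force both rise by 1,988 → E = 26,096, U = 4,719, labor force = 30,815.
New unemployment rate = 4,719 / 30,815 = 15.31%.

New unemployment rate ≈ 15.31%.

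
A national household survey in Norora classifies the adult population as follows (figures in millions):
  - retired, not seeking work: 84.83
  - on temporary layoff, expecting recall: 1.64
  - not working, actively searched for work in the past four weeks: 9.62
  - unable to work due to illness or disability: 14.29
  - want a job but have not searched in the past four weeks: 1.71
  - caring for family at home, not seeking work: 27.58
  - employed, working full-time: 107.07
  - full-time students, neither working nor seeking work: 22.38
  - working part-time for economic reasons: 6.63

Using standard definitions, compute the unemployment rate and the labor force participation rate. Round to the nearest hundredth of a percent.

Unemployment rate ≈ 9.01%; labor force participation rate ≈ 45.32%.

Employed = 107.07 + 6.63 = 113.70 million (anyone who worked, including part-time for economic reasons, counts as employed).
Unemployed = 1.64 + 9.62 = 11.26 million (jobless and actively searching, or on temporary layoff).
Labor force = 113.70 + 11.26 = 124.96 million.
Not in labor force = 84.83 + 14.29 + 1.71 + 27.58 + 22.38 = 150.79 million (those not working and not actively searching are outside the labor force — including those who want a job but have given up searching).
Civilian working-age population = 124.96 + 150.79 = 275.75 million.
Unemployment rate = 11.26 / 124.96 = 9.01%.
Labor force participation rate = 124.96 / 275.75 = 45.32%.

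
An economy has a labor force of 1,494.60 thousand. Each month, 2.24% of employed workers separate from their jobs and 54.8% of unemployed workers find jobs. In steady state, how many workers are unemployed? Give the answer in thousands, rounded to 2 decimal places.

About 58.69 thousand are unemployed in steady state.

Steady-state unemployment rate u* = s/(s+f) = 2.24/(2.24+54.8) = 0.039271.
Unemployed = u* × labor force = 0.039271 × 1,494.60 ≈ 58.69 thousand.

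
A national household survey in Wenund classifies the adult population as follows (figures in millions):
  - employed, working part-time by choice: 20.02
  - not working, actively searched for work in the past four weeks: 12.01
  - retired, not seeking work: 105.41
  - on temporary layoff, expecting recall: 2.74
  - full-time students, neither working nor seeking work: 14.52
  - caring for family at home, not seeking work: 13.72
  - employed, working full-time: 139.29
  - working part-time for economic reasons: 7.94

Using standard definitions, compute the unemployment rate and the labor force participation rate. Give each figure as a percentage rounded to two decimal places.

Unemployment rate ≈ 8.10%; labor force participation rate ≈ 57.66%.

Employed = 20.02 + 139.29 + 7.94 = 167.25 million (anyone who worked, including part-time for economic reasons, counts as employed).
Unemployed = 12.01 + 2.74 = 14.75 million (jobless and actively searching, or on temporary layoff).
Labor force = 167.25 + 14.75 = 182.00 million.
Not in labor force = 105.41 + 14.52 + 13.72 = 133.65 million (those not working and not actively searching are outside the labor force).
Civilian working-age population = 182.00 + 133.65 = 315.65 million.
Unemployment rate = 14.75 / 182.00 = 8.10%.
Labor force participation rate = 182.00 / 315.65 = 57.66%.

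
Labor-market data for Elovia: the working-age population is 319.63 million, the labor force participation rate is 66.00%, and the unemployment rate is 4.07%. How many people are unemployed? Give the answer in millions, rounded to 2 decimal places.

About 8.59 million are unemployed.

Labor force = 0.6600 × 319.63 = 210.96 million.
Unemployed = 0.0407 × 210.96 ≈ 8.59 million.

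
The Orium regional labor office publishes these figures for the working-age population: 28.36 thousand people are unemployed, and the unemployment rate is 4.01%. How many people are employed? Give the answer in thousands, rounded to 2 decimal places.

About 678.87 thousand are employed.

Labor force = U / u = 28.36 / 0.0401 ≈ 707.23 thousand.
Employed = labor force − unemployed = 707.23 − 28.36 = 678.87 thousand.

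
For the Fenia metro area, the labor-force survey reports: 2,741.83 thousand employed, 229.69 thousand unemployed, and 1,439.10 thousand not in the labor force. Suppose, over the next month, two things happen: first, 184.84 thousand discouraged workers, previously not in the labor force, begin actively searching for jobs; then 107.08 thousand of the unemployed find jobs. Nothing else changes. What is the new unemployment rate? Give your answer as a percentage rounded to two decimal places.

Initially, labor force = 2,741.83 + 229.69 = 2,971.52 thousand, so u = 229.69/2,971.52 = 7.73%.
After the first change, unemployed and labor force both rise by 184.84 → E = 2,741.83, U = 414.53, labor force = 3,156.36 thousand.
After the second change, unemployed falls and employed rises by 107.08; labor force unchanged → E = 2,848.91, U = 307.45, labor force = 3,156.36 thousand.
New unemployment rate = 307.45 / 3,156.36 = 9.74%.

New unemployment rate ≈ 9.74%.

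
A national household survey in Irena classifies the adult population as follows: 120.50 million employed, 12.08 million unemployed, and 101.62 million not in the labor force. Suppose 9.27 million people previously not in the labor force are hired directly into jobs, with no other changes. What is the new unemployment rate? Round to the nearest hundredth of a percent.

New unemployment rate ≈ 8.52%.

Initially, labor force = 120.50 + 12.08 = 132.58 million, so u = 12.08/132.58 = 9.11%.
After the change, employed and labor force both rise by 9.27; unemployed unchanged → E = 129.77, U = 12.08, labor force = 141.85 million.
New unemployment rate = 12.08 / 141.85 = 8.52%.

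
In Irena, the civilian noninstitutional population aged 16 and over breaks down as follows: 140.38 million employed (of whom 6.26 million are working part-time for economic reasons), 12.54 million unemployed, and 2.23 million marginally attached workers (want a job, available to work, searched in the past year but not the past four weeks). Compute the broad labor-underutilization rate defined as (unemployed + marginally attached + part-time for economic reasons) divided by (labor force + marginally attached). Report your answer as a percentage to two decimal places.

Broad underutilization rate ≈ 13.55%.

Labor force = 140.38 + 12.54 = 152.92 million.
Numerator = 12.54 + 2.23 + 6.26 = 21.03 million.
Denominator = 152.92 + 2.23 = 155.15 million.
Broad rate = 21.03 / 155.15 = 13.55%.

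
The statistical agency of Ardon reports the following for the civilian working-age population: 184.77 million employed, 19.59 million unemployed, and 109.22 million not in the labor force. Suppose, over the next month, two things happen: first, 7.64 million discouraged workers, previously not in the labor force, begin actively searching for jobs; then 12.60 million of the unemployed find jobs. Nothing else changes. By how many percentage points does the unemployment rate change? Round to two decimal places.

The unemployment rate changes by −2.69 percentage points.

Initially, labor force = 184.77 + 19.59 = 204.36 million, so u = 19.59/204.36 = 9.59%.
After the first change, unemployed and labor force both rise by 7.64 → E = 184.77, U = 27.23, labor force = 212.00 million.
After the second change, unemployed falls and employed rises by 12.60; labor force unchanged → E = 197.37, U = 14.63, labor force = 212.00 million.
New unemployment rate = 14.63 / 212.00 = 6.90%.
Change = 6.90% − 9.59% = −2.69 percentage points.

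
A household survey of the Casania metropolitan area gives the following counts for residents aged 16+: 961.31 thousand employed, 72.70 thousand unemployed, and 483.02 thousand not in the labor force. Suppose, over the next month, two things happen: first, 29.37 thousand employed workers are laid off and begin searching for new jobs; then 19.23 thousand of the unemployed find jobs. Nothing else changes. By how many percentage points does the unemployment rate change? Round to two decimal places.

The unemployment rate changes by +0.98 percentage points.

Initially, labor force = 961.31 + 72.70 = 1,034.01 thousand, so u = 72.70/1,034.01 = 7.03%.
After the first change, employed falls and unemployed rises by 29.37; labor force unchanged → E = 931.94, U = 102.07, labor force = 1,034.01 thousand.
After the second change, unemployed falls and employed rises by 19.23; labor force unchanged → E = 951.17, U = 82.84, labor force = 1,034.01 thousand.
New unemployment rate = 82.84 / 1,034.01 = 8.01%.
Change = 8.01% − 7.03% = +0.98 percentage points.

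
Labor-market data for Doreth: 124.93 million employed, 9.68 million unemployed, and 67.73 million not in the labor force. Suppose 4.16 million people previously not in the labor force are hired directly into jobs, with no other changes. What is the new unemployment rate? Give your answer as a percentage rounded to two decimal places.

Initially, labor force = 124.93 + 9.68 = 134.61 million, so u = 9.68/134.61 = 7.19%.
After the change, employed and labor force both rise by 4.16; unemployed unchanged → E = 129.09, U = 9.68, labor force = 138.77 million.
New unemployment rate = 9.68 / 138.77 = 6.98%.

New unemployment rate ≈ 6.98%.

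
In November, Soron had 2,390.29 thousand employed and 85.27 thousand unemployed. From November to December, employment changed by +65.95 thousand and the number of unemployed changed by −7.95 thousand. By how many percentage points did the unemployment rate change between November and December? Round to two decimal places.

November: labor force = 2,390.29 + 85.27 = 2,475.56; u = 85.27/2,475.56 = 3.44%.
December: labor force = 2,456.24 + 77.32 = 2,533.56; u = 77.32/2,533.56 = 3.05%.
Change = 3.05% − 3.44% = −0.39 pp.

The unemployment rate changed by −0.39 percentage points.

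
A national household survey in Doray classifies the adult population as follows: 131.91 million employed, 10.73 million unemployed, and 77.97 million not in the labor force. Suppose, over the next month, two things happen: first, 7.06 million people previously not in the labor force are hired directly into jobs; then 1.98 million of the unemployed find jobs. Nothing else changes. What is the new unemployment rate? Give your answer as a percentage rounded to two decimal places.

Initially, labor force = 131.91 + 10.73 = 142.64 million, so u = 10.73/142.64 = 7.52%.
After the first change, employed and labor force both rise by 7.06; unemployed unchanged → E = 138.97, U = 10.73, labor force = 149.70 million.
After the second change, unemployed falls and employed rises by 1.98; labor force unchanged → E = 140.95, U = 8.75, labor force = 149.70 million.
New unemployment rate = 8.75 / 149.70 = 5.85%.

New unemployment rate ≈ 5.85%.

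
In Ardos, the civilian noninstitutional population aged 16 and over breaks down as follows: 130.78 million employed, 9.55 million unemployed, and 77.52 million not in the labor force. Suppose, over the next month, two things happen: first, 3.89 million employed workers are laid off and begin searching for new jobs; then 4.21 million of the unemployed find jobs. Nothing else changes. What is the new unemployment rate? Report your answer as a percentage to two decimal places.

New unemployment rate ≈ 6.58%.

Initially, labor force = 130.78 + 9.55 = 140.33 million, so u = 9.55/140.33 = 6.81%.
After the first change, employed falls and unemployed rises by 3.89; labor force unchanged → E = 126.89, U = 13.44, labor force = 140.33 million.
After the second change, unemployed falls and employed rises by 4.21; labor force unchanged → E = 131.10, U = 9.23, labor force = 140.33 million.
New unemployment rate = 9.23 / 140.33 = 6.58%.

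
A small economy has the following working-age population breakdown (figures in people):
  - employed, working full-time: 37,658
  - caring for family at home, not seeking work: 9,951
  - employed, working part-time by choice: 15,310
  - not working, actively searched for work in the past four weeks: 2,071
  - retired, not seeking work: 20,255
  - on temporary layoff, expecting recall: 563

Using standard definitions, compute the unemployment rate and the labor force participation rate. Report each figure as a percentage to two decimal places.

Unemployment rate ≈ 4.74%; labor force participation rate ≈ 64.80%.

Employed = 37,658 + 15,310 = 52,968.
Unemployed = 2,071 + 563 = 2,634 (jobless and actively searching, or on temporary layoff).
Labor force = 52,968 + 2,634 = 55,602.
Not in labor force = 9,951 + 20,255 = 30,206 (those not working and not actively searching are outside the labor force).
Civilian working-age population = 55,602 + 30,206 = 85,808.
Unemployment rate = 2,634 / 55,602 = 4.74%.
Labor force participation rate = 55,602 / 85,808 = 64.80%.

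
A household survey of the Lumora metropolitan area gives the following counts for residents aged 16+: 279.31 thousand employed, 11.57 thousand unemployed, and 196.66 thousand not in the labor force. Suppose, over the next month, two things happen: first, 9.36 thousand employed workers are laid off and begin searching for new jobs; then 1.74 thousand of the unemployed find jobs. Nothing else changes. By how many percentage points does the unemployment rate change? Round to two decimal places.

Initially, labor force = 279.31 + 11.57 = 290.88 thousand, so u = 11.57/290.88 = 3.98%.
After the first change, employed falls and unemployed rises by 9.36; labor force unchanged → E = 269.95, U = 20.93, labor force = 290.88 thousand.
After the second change, unemployed falls and employed rises by 1.74; labor force unchanged → E = 271.69, U = 19.19, labor force = 290.88 thousand.
New unemployment rate = 19.19 / 290.88 = 6.60%.
Change = 6.60% − 3.98% = +2.62 percentage points.

The unemployment rate changes by +2.62 percentage points.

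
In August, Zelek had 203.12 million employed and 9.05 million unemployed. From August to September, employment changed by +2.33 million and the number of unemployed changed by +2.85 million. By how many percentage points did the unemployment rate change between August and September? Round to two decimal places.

August: labor force = 203.12 + 9.05 = 212.17; u = 9.05/212.17 = 4.27%.
September: labor force = 205.45 + 11.90 = 217.35; u = 11.90/217.35 = 5.48%.
Change = 5.48% − 4.27% = +1.21 pp.

The unemployment rate changed by +1.21 percentage points.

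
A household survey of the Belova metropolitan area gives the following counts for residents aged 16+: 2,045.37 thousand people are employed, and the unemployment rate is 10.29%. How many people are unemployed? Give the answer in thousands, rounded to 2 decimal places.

About 234.61 thousand are unemployed.

Let U be the number unemployed. The labor force is E + U, and U/(E+U) = 0.1029.
So U = 0.1029 × 2,045.37 / (1 − 0.1029) = 210.4686 / 0.8971 ≈ 234.61 thousand.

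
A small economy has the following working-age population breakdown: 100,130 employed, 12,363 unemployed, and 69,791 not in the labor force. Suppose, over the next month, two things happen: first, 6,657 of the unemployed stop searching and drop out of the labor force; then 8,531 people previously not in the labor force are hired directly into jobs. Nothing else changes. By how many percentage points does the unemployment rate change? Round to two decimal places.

The unemployment rate changes by −6.00 percentage points.

Initially, labor force = 100,130 + 12,363 = 112,493, so u = 12,363/112,493 = 10.99%.
After the first change, unemployed and labor force both fall by 6,657 → E = 100,130, U = 5,706, labor force = 105,836.
After the second change, employed and labor force both rise by 8,531; unemployed unchanged → E = 108,661, U = 5,706, labor force = 114,367.
New unemployment rate = 5,706 / 114,367 = 4.99%.
Change = 4.99% − 10.99% = −6.00 percentage points.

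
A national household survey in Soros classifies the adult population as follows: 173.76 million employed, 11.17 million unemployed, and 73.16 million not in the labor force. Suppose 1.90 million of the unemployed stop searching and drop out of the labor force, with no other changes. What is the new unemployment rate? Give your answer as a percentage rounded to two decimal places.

New unemployment rate ≈ 5.06%.

Initially, labor force = 173.76 + 11.17 = 184.93 million, so u = 11.17/184.93 = 6.04%.
After the change, unemployed and labor force both fall by 1.90 → E = 173.76, U = 9.27, labor force = 183.03 million.
New unemployment rate = 9.27 / 183.03 = 5.06%.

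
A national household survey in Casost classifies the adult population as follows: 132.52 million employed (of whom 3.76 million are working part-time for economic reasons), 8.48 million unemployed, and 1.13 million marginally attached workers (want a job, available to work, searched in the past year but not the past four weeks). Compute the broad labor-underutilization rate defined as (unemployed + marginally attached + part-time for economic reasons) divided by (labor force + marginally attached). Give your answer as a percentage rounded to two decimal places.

Labor force = 132.52 + 8.48 = 141.00 million.
Numerator = 8.48 + 1.13 + 3.76 = 13.37 million.
Denominator = 141.00 + 1.13 = 142.13 million.
Broad rate = 13.37 / 142.13 = 9.41%.

Broad underutilization rate ≈ 9.41%.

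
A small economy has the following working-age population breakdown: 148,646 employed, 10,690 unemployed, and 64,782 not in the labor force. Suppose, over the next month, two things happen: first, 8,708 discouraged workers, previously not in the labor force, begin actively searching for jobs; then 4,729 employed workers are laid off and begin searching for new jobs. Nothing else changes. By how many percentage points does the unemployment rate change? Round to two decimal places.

The unemployment rate changes by +7.65 percentage points.

Initially, labor force = 148,646 + 10,690 = 159,336, so u = 10,690/159,336 = 6.71%.
After the first change, unemployed and labor force both rise by 8,708 → E = 148,646, U = 19,398, labor force = 168,044.
After the second change, employed falls and unemployed rises by 4,729; labor force unchanged → E = 143,917, U = 24,127, labor force = 168,044.
New unemployment rate = 24,127 / 168,044 = 14.36%.
Change = 14.36% − 6.71% = +7.65 percentage points.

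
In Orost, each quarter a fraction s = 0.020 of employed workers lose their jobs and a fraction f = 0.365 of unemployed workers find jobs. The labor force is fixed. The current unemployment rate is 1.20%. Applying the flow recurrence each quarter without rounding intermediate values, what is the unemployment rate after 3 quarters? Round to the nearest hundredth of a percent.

With a fixed labor force, u_{t+1} = u_t + s·(1−u_t) − f·u_t = u_t·(1−s−f) + s.
Here 1−s−f = 0.615 and s = 0.020.
u_1 = 0.012000 × 0.615 + 0.020 = 0.027380.
u_2 = 0.027380 × 0.615 + 0.020 = 0.036839.
u_3 = 0.036839 × 0.615 + 0.020 = 0.042656.

Unemployment rate after three quarters ≈ 4.27%.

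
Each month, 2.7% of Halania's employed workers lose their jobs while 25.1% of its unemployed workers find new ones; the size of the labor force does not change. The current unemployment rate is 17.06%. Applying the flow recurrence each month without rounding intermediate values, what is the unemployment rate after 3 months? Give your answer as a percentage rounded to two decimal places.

With a fixed labor force, u_{t+1} = u_t + s·(1−u_t) − f·u_t = u_t·(1−s−f) + s.
Here 1−s−f = 0.722 and s = 0.027.
u_1 = 0.170600 × 0.722 + 0.027 = 0.150173.
u_2 = 0.150173 × 0.722 + 0.027 = 0.135425.
u_3 = 0.135425 × 0.722 + 0.027 = 0.124777.

Unemployment rate after three months ≈ 12.48%.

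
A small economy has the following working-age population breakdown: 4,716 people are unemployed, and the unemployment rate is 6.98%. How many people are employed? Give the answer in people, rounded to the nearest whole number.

Labor force = U / u = 4,716 / 0.0698 ≈ 67,564.
Employed = labor force − unemployed = 67,564 − 4,716 = 62,848.

About 62,848 are employed.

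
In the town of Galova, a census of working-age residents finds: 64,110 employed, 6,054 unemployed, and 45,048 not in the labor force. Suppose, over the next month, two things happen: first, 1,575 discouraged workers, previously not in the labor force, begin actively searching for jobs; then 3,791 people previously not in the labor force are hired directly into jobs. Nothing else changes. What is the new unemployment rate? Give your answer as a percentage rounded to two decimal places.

New unemployment rate ≈ 10.10%.

Initially, labor force = 64,110 + 6,054 = 70,164, so u = 6,054/70,164 = 8.63%.
After the first change, unemployed and labor force both rise by 1,575 → E = 64,110, U = 7,629, labor force = 71,739.
After the second change, employed and labor force both rise by 3,791; unemployed unchanged → E = 67,901, U = 7,629, labor force = 75,530.
New unemployment rate = 7,629 / 75,530 = 10.10%.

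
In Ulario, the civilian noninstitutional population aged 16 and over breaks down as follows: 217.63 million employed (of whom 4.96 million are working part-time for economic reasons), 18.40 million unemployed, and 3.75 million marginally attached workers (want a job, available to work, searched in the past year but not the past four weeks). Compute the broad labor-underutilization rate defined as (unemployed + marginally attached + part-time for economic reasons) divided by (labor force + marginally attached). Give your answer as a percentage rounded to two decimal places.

Labor force = 217.63 + 18.40 = 236.03 million.
Numerator = 18.40 + 3.75 + 4.96 = 27.11 million.
Denominator = 236.03 + 3.75 = 239.78 million.
Broad rate = 27.11 / 239.78 = 11.31%.

Broad underutilization rate ≈ 11.31%.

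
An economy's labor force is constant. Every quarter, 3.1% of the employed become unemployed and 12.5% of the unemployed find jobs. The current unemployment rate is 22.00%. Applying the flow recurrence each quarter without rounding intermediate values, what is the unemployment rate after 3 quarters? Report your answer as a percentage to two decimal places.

With a fixed labor force, u_{t+1} = u_t + s·(1−u_t) − f·u_t = u_t·(1−s−f) + s.
Here 1−s−f = 0.844 and s = 0.031.
u_1 = 0.220000 × 0.844 + 0.031 = 0.216680.
u_2 = 0.216680 × 0.844 + 0.031 = 0.213878.
u_3 = 0.213878 × 0.844 + 0.031 = 0.211513.

Unemployment rate after three quarters ≈ 21.15%.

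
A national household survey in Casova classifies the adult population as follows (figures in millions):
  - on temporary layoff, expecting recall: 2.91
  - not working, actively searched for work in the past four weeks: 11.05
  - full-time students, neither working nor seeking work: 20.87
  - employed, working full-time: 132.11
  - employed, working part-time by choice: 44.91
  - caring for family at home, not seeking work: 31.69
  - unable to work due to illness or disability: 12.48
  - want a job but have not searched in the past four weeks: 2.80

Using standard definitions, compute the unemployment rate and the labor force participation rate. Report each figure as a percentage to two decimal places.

Employed = 132.11 + 44.91 = 177.02 million.
Unemployed = 2.91 + 11.05 = 13.96 million (jobless and actively searching, or on temporary layoff).
Labor force = 177.02 + 13.96 = 190.98 million.
Not in labor force = 20.87 + 31.69 + 12.48 + 2.80 = 67.84 million (those not working and not actively searching are outside the labor force — including those who want a job but have given up searching).
Civilian working-age population = 190.98 + 67.84 = 258.82 million.
Unemployment rate = 13.96 / 190.98 = 7.31%.
Labor force participation rate = 190.98 / 258.82 = 73.79%.

Unemployment rate ≈ 7.31%; labor force participation rate ≈ 73.79%.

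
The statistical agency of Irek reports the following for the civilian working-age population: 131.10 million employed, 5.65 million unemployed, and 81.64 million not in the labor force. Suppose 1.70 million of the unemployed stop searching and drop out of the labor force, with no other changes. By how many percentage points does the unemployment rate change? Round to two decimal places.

The unemployment rate changes by −1.21 percentage points.

Initially, labor force = 131.10 + 5.65 = 136.75 million, so u = 5.65/136.75 = 4.13%.
After the change, unemployed and labor force both fall by 1.70 → E = 131.10, U = 3.95, labor force = 135.05 million.
New unemployment rate = 3.95 / 135.05 = 2.92%.
Change = 2.92% − 4.13% = −1.21 percentage points.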